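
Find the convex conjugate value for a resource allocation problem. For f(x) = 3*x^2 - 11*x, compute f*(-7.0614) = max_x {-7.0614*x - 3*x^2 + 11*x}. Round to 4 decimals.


f*(y) = sup_x {y*x - a*x^2 - b*x} = sup_x {(y-b)*x - a*x^2}
FOC: (y - b) - 2a*x = 0 => x* = (y - b)/(2a)
x* = (-7.0614 + 11)/(2*3) = 0.6564
f*(-7.0614) = (y-b)^2/(4a) = (-7.0614 + 11)^2/(4*3)
= 15.5126/12 = 1.2927


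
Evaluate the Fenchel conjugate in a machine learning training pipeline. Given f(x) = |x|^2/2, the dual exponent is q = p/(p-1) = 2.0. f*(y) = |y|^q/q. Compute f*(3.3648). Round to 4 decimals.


The conjugate exponent q satisfies 1/p + 1/q = 1.
p = 2, so q = 2/(2 - 1) = 2.0
|y|^q = 3.3648^2.0 = 11.3219
f*(3.3648) = 11.3219 / 2.0 = 5.6609


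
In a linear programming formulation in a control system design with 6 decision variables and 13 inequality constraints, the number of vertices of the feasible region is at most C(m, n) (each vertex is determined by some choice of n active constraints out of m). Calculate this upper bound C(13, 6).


Each vertex corresponds to some choice of n active constraints out of m, so the number of vertices is at most C(m, n) = m! / (n!(m-n)!).
m = 13, n = 6
Numerator: 13 * 12 * 11 * 10 * 9 * 8
Denominator: 6! = 720
C(13, 6) = 1716


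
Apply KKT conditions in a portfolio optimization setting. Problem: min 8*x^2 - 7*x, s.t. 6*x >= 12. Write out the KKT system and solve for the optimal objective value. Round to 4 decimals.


Step 1: Try lambda = 0 (constraint inactive).
x_unc = 7/(2*8) = 0.4375
Check: 6*0.4375 = 2.625 < 12 -- violated!
Step 2: Constraint must be active: 6*x = 12
x* = 12/6 = 2.0
lambda = (2*8*2.0 - 7)/6 = 4.1667
Step 3: Compute optimal value.
f(x*) = 8*2.0^2 - 7*2.0 = 18.0


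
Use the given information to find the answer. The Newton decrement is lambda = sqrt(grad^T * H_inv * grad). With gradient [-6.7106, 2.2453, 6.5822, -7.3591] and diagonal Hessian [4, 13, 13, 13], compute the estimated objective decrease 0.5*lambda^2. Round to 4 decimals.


Step 1: H is diagonal, so H^(-1) * g = [-1.6777, 0.1727, 0.5063, -0.5661].
Step 2: g^T H^(-1) g = sum_i g_i^2 / H_ii
  = (-6.7106)^2/4 + (2.2453)^2/13 + (6.5822)^2/13 + (-7.3591)^2/13
  = 11.258 + 0.3878 + 3.3327 + 4.1659 = 19.1444
Step 3: Objective decrease = 0.5 * g^T H^(-1) g = 9.5722


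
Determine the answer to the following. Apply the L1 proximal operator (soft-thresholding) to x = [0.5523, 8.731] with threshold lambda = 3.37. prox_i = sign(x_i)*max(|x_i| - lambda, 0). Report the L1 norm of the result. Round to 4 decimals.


Soft-thresholding with lambda = 3.37:
prox(0.5523) = sign(0.5523)*max(|0.5523| - 3.37, 0) = 0.0
prox(8.731) = sign(8.731)*max(|8.731| - 3.37, 0) = 5.361
prox(x) = [0.0, 5.361]
||prox(x)||_1 = 0.0 + 5.361 = 5.361


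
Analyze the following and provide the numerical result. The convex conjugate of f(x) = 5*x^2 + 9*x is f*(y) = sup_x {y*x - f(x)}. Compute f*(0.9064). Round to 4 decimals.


f*(y) = sup_x {y*x - a*x^2 - b*x} = sup_x {(y-b)*x - a*x^2}
FOC: (y - b) - 2a*x = 0 => x* = (y - b)/(2a)
x* = (0.9064 - 9)/(2*5) = -0.8094
f*(0.9064) = (y-b)^2/(4a) = (0.9064 - 9)^2/(4*5)
= 65.5064/20 = 3.2753


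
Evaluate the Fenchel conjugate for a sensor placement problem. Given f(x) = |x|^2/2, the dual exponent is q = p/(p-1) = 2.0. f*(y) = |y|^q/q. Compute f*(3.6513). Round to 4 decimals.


The conjugate exponent q satisfies 1/p + 1/q = 1.
p = 2, so q = 2/(2 - 1) = 2.0
|y|^q = 3.6513^2.0 = 13.332
f*(3.6513) = 13.332 / 2.0 = 6.666


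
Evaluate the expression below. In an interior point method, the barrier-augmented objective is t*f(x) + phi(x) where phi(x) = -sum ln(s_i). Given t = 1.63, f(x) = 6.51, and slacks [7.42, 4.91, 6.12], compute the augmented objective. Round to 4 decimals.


Step 1: Compute log-barrier.
ln values: [2.0042, 1.5913, 1.8116]
phi = -(2.0042 + 1.5913 + 1.8116) = -5.407
Step 2: Compute augmented objective.
t*f(x) = 1.63*6.51 = 10.6113
Total = 10.6113 - 5.407 = 5.2043


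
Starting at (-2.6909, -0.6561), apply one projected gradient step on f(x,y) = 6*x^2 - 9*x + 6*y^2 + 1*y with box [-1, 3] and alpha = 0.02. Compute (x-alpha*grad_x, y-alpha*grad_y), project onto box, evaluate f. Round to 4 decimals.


Step 1: Compute gradient at (-2.6909, -0.6561).
grad_x = 2*6*-2.6909 - 9 = -41.2908
grad_y = 2*6*-0.6561 + 1 = -6.8732
Step 2: Gradient step.
x_raw = -2.6909 - 0.02*-41.2908 = -1.8651
y_raw = -0.6561 - 0.02*-6.8732 = -0.5186
Step 3: Project onto [-1, 3].
x_proj = clip(-1.8651) = -1.0
y_proj = clip(-0.5186) = -0.5186
Step 4: Evaluate f.
f(-1.0, -0.5186) = 16.0953


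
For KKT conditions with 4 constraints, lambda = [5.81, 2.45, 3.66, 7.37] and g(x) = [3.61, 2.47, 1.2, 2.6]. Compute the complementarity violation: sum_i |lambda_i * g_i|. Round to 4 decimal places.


KKT complementary slackness check:
lambda_1 * g_1 = 5.81 * 3.61 = 20.9741
lambda_2 * g_2 = 2.45 * 2.47 = 6.0515
lambda_3 * g_3 = 3.66 * 1.2 = 4.392
lambda_4 * g_4 = 7.37 * 2.6 = 19.162
Total violation = 20.9741 + 6.0515 + 4.392 + 19.162 = 50.5796


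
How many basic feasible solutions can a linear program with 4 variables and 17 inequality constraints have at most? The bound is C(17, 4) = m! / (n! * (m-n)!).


Each vertex corresponds to some choice of n active constraints out of m, so the number of vertices is at most C(m, n) = m! / (n!(m-n)!).
m = 17, n = 4
Numerator: 17 * 16 * 15 * 14
Denominator: 4! = 24
C(17, 4) = 2380


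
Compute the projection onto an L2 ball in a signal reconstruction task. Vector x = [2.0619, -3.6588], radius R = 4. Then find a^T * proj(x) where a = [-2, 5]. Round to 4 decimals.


Step 1: Compute ||x|| (intermediates to 6 decimals).
||x|| = sqrt(2.0619^2 + (-3.6588)^2) = 4.199792
Step 2: Project.
Since ||x|| > R, scale = R/||x|| = 4/4.199792 = 0.952428, proj(x) = scale * x
proj(x) = [1.963811, -3.484744]
Step 3: Dot product.
a^T * proj(x) = -2*1.963811 + 5*(-3.484744) = -21.3513


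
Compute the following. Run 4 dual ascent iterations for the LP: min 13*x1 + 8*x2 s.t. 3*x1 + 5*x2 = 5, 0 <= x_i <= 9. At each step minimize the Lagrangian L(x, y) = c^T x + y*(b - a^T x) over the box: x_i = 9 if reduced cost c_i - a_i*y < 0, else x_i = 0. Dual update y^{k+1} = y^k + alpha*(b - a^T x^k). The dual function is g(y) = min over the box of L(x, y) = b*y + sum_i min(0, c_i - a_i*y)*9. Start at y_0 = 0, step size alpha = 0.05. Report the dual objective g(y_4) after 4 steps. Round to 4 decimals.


Dual ascent for LP: min 13*x1 + 8*x2, 3*x1 + 5*x2 = 5, 0 <= x_i <= 9
Step 1: y^k = 0.0, reduced costs: (13.0, 8.0)
  x^k = (0.0, 0.0), subgradient = b - a^T x = 5.0
  y^{k+1} = 0.0 + 0.05*5.0 = 0.25
Step 2: y^k = 0.25, reduced costs: (12.25, 6.75)
  x^k = (0.0, 0.0), subgradient = b - a^T x = 5.0
  y^{k+1} = 0.25 + 0.05*5.0 = 0.5
Step 3: y^k = 0.5, reduced costs: (11.5, 5.5)
  x^k = (0.0, 0.0), subgradient = b - a^T x = 5.0
  y^{k+1} = 0.5 + 0.05*5.0 = 0.75
Step 4: y^k = 0.75, reduced costs: (10.75, 4.25)
  x^k = (0.0, 0.0), subgradient = b - a^T x = 5.0
  y^{k+1} = 0.75 + 0.05*5.0 = 1.0
Dual objective at y_4 = 1.0: reduced costs (10.0, 3.0), box minimizer x = (0.0, 0.0)
g(y_4) = b*y + (c1 - a1*y)*x1 + (c2 - a2*y)*x2 = 5*1.0 + 10.0*0.0 + 3.0*0.0 = 5.0 + 0.0 + 0.0 = 5.0


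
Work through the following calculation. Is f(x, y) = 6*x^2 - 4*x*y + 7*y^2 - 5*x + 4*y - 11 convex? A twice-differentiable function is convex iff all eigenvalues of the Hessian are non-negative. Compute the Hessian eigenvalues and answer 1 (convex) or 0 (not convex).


The Hessian of f(x,y) = 6*x^2 - 4*x*y + 7*y^2 - 5*x + 4*y - 11 is:
H = [[12, -4], [-4, 14]]
Trace = 12 + 14 = 26
Determinant = 12*14 - (-4)^2 = 152
Discriminant = (26)^2 - 4*152 = 68.0
Eigenvalues: lambda_1 = 8.8769, lambda_2 = 17.1231
The function is convex.

1


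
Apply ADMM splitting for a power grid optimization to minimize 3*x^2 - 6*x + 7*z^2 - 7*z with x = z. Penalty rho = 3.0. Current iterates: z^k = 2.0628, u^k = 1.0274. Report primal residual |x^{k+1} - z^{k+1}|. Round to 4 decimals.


ADMM iteration with rho = 3.0, z^k = 2.0628, u^k = 1.0274
Step 1: x-update.
Minimize 3*x^2 - 6*x + (3.0/2)*(x - 2.0628 + 1.0274)^2
FOC: (2*3 + 3.0)*x = 6 + 3.0*(2.0628 - 1.0274)
x^{k+1} = 1.0118
Step 2: z-update.
Minimize 7*z^2 - 7*z + (3.0/2)*(1.0118 - z + 1.0274)^2
FOC: (2*7 + 3.0)*z = 7 + 3.0*(1.0118 + 1.0274)
z^{k+1} = 0.7716
Step 3: u-update.
u^{k+1} = 1.0274 + 1.0118 - 0.7716 = 1.2676
Step 4: Primal residual = |1.0118 - 0.7716| = 0.2402


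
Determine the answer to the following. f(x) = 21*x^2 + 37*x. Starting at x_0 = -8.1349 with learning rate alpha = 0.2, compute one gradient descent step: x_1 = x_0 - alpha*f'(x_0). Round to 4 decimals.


We compute the gradient at x_0 and apply the update.
f'(x) = 42*x + 37
f'(-8.1349) = 42*-8.1349 + 37 = -304.6658
x_1 = -8.1349 - 0.2*-304.6658 = 52.7983


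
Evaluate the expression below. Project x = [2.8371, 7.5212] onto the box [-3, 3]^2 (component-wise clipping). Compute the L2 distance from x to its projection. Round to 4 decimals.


Project each component onto [-3, 3].
clip(2.8371) = 2.8371, clip(7.5212) = 3.0
Projection = [2.8371, 3.0]
Squared diffs: [0.0, 20.4412]
Distance = sqrt(20.4412) = 4.5212


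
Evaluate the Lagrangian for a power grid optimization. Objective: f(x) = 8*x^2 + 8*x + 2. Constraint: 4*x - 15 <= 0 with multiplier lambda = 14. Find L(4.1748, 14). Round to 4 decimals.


Step 1: Evaluate f(x).
f(4.1748) = 8*4.1748^2 + 8*4.1748 + 2 = 174.83
Step 2: Evaluate g(x).
g(4.1748) = 4*4.1748 - 15 = 1.6992
Step 3: Compute Lagrangian.
L = 174.83 + 14*1.6992 = 198.6188


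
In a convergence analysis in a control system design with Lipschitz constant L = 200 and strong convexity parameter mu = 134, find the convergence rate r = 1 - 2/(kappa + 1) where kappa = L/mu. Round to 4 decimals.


Step 1: Compute the condition number.
kappa = L/mu = 200/134 = 1.4925
Step 2: Compute the convergence rate.
r = 1 - 2/(kappa + 1) = 1 - 2*mu/(L + mu) = (L - mu)/(L + mu) = 66/334 = 0.1976


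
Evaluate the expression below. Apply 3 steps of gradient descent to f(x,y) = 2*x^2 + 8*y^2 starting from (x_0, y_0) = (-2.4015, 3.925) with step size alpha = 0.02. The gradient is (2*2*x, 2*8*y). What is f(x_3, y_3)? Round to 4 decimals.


Gradient descent on f(x,y) = 2*x^2 + 8*y^2.
Starting point: (-2.4015, 3.925), alpha = 0.02
Step 1: grad_x = 2*2*-2.4015 = -9.606, grad_y = 2*8*3.925 = 62.8
  x_1 = -2.4015 - 0.02*-9.606 = -2.2094
  y_1 = 3.925 - 0.02*62.8 = 2.669
Step 2: grad_x = 2*2*-2.2094 = -8.8375, grad_y = 2*8*2.669 = 42.704
  x_2 = -2.2094 - 0.02*-8.8375 = -2.0326
  y_2 = 2.669 - 0.02*42.704 = 1.8149
Step 3: grad_x = 2*2*-2.0326 = -8.1305, grad_y = 2*8*1.8149 = 29.0387
  x_3 = -2.0326 - 0.02*-8.1305 = -1.87
  y_3 = 1.8149 - 0.02*29.0387 = 1.2341
f(-1.87, 1.2341) = 2*(-1.87)^2 + 8*1.2341^2 = 19.1789


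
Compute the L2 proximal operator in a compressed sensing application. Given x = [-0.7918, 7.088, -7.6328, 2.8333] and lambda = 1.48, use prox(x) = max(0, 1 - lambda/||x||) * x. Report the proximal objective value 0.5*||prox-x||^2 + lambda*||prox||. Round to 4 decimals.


Step 1: Compute ||x||.
||x|| = 10.8238
Step 2: Compute scaling factor.
scale = max(0, 1 - 1.48/10.8238) = 0.8633
Step 3: prox(x) = [-0.6835, 6.1188, -6.5891, 2.4459]
||prox(x)|| = 9.3438
Step 4: Proximal objective.
0.5*||prox-x||^2 = 1.0952
lambda*||prox|| = 13.8288
Total = 14.924


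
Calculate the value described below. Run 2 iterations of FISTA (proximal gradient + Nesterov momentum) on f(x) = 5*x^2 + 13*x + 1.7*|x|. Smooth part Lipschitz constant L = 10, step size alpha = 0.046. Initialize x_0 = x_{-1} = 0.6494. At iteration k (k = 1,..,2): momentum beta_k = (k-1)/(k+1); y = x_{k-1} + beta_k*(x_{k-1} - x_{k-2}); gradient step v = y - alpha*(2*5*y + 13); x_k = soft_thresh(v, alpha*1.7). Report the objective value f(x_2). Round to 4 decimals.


FISTA on f(x) = 5*x^2 + 13*x + 1.7*|x|
L = 10, alpha = 0.046
Iteration 1: beta = 0.0, y = 0.6494 + 0.0*(0.6494 - 0.6494) = 0.6494
  grad(y) = 19.494, v = y - alpha*grad = -0.2473
  prox(v) = soft_thresh(-0.2473, 0.0782) = -0.1691
Iteration 2: beta = 0.3333, y = -0.1691 + 0.3333*(-0.1691 - 0.6494) = -0.442
  grad(y) = 8.5803, v = y - alpha*grad = -0.8367
  prox(v) = soft_thresh(-0.8367, 0.0782) = -0.7585
f(x_2) = 5*(-0.7585)^2 + 13*(-0.7585) + 1.7*|-0.7585| = -5.6943


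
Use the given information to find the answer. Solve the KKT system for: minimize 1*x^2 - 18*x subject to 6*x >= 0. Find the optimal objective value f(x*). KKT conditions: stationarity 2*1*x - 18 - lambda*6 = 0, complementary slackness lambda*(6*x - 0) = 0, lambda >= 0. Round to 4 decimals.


Step 1: Try lambda = 0 (constraint inactive).
Stationarity: 2*1*x - 18 = 0
x* = 18/(2*1) = 9.0
Check constraint: 6*9.0 = 54.0 >= 0 -- satisfied.
Step 2: Compute optimal value.
f(x*) = 1*9.0^2 - 18*9.0 = -81.0


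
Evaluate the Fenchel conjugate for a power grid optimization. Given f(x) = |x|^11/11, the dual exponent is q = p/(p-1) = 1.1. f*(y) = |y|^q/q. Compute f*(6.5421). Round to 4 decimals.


The conjugate exponent q satisfies 1/p + 1/q = 1.
p = 11, so q = 11/(11 - 1) = 1.1
|y|^q = 6.5421^1.1 = 7.8939
f*(6.5421) = 7.8939 / 1.1 = 7.1762


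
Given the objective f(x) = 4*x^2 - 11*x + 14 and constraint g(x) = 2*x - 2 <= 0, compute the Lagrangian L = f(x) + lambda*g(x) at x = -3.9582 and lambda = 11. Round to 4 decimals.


Step 1: Evaluate f(x).
f(-3.9582) = 4*(-3.9582)^2 - 11*(-3.9582) + 14 = 120.2096
Step 2: Evaluate g(x).
g(-3.9582) = 2*-3.9582 - 2 = -9.9164
Step 3: Compute Lagrangian.
L = 120.2096 + 11*-9.9164 = 11.1292


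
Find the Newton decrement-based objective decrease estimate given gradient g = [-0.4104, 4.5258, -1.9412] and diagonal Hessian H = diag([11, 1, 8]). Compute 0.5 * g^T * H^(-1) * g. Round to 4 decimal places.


Step 1: H is diagonal, so H^(-1) * g = [-0.0373, 4.5258, -0.2427].
Step 2: g^T H^(-1) g = sum_i g_i^2 / H_ii
  = (-0.4104)^2/11 + (4.5258)^2/1 + (-1.9412)^2/8
  = 0.0153 + 20.4829 + 0.471 = 20.9692
Step 3: Objective decrease = 0.5 * g^T H^(-1) g = 10.4846


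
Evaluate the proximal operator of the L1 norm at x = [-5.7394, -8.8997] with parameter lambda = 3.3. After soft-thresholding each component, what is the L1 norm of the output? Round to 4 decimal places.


Soft-thresholding with lambda = 3.3:
prox(-5.7394) = sign(-5.7394)*max(|-5.7394| - 3.3, 0) = -2.4394
prox(-8.8997) = sign(-8.8997)*max(|-8.8997| - 3.3, 0) = -5.5997
prox(x) = [-2.4394, -5.5997]
||prox(x)||_1 = 2.4394 + 5.5997 = 8.0391


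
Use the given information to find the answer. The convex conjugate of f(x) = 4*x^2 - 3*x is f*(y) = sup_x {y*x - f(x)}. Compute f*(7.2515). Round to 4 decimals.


f*(y) = sup_x {y*x - a*x^2 - b*x} = sup_x {(y-b)*x - a*x^2}
FOC: (y - b) - 2a*x = 0 => x* = (y - b)/(2a)
x* = (7.2515 + 3)/(2*4) = 1.2814
f*(7.2515) = (y-b)^2/(4a) = (7.2515 + 3)^2/(4*4)
= 105.0933/16 = 6.5683


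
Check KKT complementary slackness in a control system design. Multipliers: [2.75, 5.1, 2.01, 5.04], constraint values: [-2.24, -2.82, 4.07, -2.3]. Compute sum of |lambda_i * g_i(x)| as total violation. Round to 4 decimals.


KKT complementary slackness check:
lambda_1 * g_1 = 2.75 * -2.24 = -6.16
lambda_2 * g_2 = 5.1 * -2.82 = -14.382
lambda_3 * g_3 = 2.01 * 4.07 = 8.1807
lambda_4 * g_4 = 5.04 * -2.3 = -11.592
Total violation = 6.16 + 14.382 + 8.1807 + 11.592 = 40.3147


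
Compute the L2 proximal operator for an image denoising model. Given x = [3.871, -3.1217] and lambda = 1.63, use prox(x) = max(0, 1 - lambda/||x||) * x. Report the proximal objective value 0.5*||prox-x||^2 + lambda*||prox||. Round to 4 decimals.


Step 1: Compute ||x||.
||x|| = 4.9729
Step 2: Compute scaling factor.
scale = max(0, 1 - 1.63/4.9729) = 0.6722
Step 3: prox(x) = [2.6022, -2.0985]
||prox(x)|| = 3.3429
Step 4: Proximal objective.
0.5*||prox-x||^2 = 1.3285
lambda*||prox|| = 5.4489
Total = 6.7774


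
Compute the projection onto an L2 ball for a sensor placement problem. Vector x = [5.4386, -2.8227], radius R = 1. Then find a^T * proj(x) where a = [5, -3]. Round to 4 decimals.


Step 1: Compute ||x|| (intermediates to 6 decimals).
||x|| = sqrt(5.4386^2 + (-2.8227)^2) = 6.12748
Step 2: Project.
Since ||x|| > R, scale = R/||x|| = 1/6.12748 = 0.163199, proj(x) = scale * x
proj(x) = [0.887574, -0.460662]
Step 3: Dot product.
a^T * proj(x) = 5*0.887574 - 3*(-0.460662) = 5.8199


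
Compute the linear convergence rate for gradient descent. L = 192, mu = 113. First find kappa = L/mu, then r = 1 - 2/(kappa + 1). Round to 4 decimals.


Step 1: Compute the condition number.
kappa = L/mu = 192/113 = 1.6991
Step 2: Compute the convergence rate.
r = 1 - 2/(kappa + 1) = 1 - 2*mu/(L + mu) = (L - mu)/(L + mu) = 79/305 = 0.259


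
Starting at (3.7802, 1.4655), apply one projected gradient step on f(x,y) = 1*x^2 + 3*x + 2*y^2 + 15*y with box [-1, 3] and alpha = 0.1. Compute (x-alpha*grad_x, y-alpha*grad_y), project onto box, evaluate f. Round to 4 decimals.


Step 1: Compute gradient at (3.7802, 1.4655).
grad_x = 2*1*3.7802 + 3 = 10.5604
grad_y = 2*2*1.4655 + 15 = 20.862
Step 2: Gradient step.
x_raw = 3.7802 - 0.1*10.5604 = 2.7242
y_raw = 1.4655 - 0.1*20.862 = -0.6207
Step 3: Project onto [-1, 3].
x_proj = clip(2.7242) = 2.7242
y_proj = clip(-0.6207) = -0.6207
Step 4: Evaluate f.
f(2.7242, -0.6207) = 7.0536


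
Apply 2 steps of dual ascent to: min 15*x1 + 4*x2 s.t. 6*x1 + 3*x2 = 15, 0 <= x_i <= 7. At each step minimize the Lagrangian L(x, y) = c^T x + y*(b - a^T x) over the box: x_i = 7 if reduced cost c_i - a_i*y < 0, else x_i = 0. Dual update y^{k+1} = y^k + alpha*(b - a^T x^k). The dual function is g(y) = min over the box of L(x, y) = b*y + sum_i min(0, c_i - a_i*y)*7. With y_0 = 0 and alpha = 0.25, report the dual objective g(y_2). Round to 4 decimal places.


Dual ascent for LP: min 15*x1 + 4*x2, 6*x1 + 3*x2 = 15, 0 <= x_i <= 7
Step 1: y^k = 0.0, reduced costs: (15.0, 4.0)
  x^k = (0.0, 0.0), subgradient = b - a^T x = 15.0
  y^{k+1} = 0.0 + 0.25*15.0 = 3.75
Step 2: y^k = 3.75, reduced costs: (-7.5, -7.25)
  x^k = (7.0, 7.0), subgradient = b - a^T x = -48.0
  y^{k+1} = 3.75 + 0.25*-48.0 = -8.25
Dual objective at y_2 = -8.25: reduced costs (64.5, 28.75), box minimizer x = (0.0, 0.0)
g(y_2) = b*y + (c1 - a1*y)*x1 + (c2 - a2*y)*x2 = 15*(-8.25) + 64.5*0.0 + 28.75*0.0 = -123.75 + 0.0 + 0.0 = -123.75


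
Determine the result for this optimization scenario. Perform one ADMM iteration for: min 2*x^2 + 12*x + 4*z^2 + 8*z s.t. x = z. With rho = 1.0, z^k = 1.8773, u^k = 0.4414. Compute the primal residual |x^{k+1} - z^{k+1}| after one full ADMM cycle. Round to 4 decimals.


ADMM iteration with rho = 1.0, z^k = 1.8773, u^k = 0.4414
Step 1: x-update.
Minimize 2*x^2 + 12*x + (1.0/2)*(x - 1.8773 + 0.4414)^2
FOC: (2*2 + 1.0)*x = -12 + 1.0*(1.8773 - 0.4414)
x^{k+1} = -2.1128
Step 2: z-update.
Minimize 4*z^2 + 8*z + (1.0/2)*(-2.1128 - z + 0.4414)^2
FOC: (2*4 + 1.0)*z = -8 + 1.0*(-2.1128 + 0.4414)
z^{k+1} = -1.0746
Step 3: u-update.
u^{k+1} = 0.4414 - 2.1128 + 1.0746 = -0.5968
Step 4: Primal residual = |-2.1128 + 1.0746| = 1.0382


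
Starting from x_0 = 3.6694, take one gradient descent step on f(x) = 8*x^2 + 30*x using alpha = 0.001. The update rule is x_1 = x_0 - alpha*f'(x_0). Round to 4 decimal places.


We compute the gradient at x_0 and apply the update.
f'(x) = 16*x + 30
f'(3.6694) = 16*3.6694 + 30 = 88.7104
x_1 = 3.6694 - 0.001*88.7104 = 3.5807


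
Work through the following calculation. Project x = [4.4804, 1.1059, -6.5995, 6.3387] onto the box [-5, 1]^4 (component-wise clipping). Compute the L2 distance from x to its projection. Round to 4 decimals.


Project each component onto [-5, 1].
clip(4.4804) = 1.0, clip(1.1059) = 1.0, clip(-6.5995) = -5.0, clip(6.3387) = 1.0
Projection = [1.0, 1.0, -5.0, 1.0]
Squared diffs: [12.1132, 0.0112, 2.5584, 28.5017]
Distance = sqrt(43.1845) = 6.5715


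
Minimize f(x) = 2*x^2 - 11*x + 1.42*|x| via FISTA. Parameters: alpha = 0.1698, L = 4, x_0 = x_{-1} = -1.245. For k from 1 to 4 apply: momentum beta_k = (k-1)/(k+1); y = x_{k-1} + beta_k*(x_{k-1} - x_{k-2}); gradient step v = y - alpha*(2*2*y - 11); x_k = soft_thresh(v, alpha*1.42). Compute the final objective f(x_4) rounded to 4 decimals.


FISTA on f(x) = 2*x^2 - 11*x + 1.42*|x|
L = 4, alpha = 0.1698
Iteration 1: beta = 0.0, y = -1.245 + 0.0*(-1.245 + 1.245) = -1.245
  grad(y) = -15.98, v = y - alpha*grad = 1.4684
  prox(v) = soft_thresh(1.4684, 0.2411) = 1.2273
Iteration 2: beta = 0.3333, y = 1.2273 + 0.3333*(1.2273 + 1.245) = 2.0514
  grad(y) = -2.7945, v = y - alpha*grad = 2.5259
  prox(v) = soft_thresh(2.5259, 0.2411) = 2.2848
Iteration 3: beta = 0.5, y = 2.2848 + 0.5*(2.2848 - 1.2273) = 2.8135
  grad(y) = 0.254, v = y - alpha*grad = 2.7704
  prox(v) = soft_thresh(2.7704, 0.2411) = 2.5293
Iteration 4: beta = 0.6, y = 2.5293 + 0.6*(2.5293 - 2.2848) = 2.676
  grad(y) = -0.2962, v = y - alpha*grad = 2.7262
  prox(v) = soft_thresh(2.7262, 0.2411) = 2.4851
f(x_4) = 2*2.4851^2 - 11*2.4851 + 1.42*|2.4851| = -11.4558


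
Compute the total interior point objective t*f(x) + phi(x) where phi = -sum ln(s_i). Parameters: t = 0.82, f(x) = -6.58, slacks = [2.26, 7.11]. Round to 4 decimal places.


Step 1: Compute log-barrier.
ln values: [0.8154, 1.9615]
phi = -(0.8154 + 1.9615) = -2.7769
Step 2: Compute augmented objective.
t*f(x) = 0.82*-6.58 = -5.3956
Total = -5.3956 - 2.7769 = -8.1725


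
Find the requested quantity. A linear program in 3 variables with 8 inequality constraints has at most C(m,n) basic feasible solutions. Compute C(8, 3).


Each vertex corresponds to some choice of n active constraints out of m, so the number of vertices is at most C(m, n) = m! / (n!(m-n)!).
m = 8, n = 3
Numerator: 8 * 7 * 6
Denominator: 3! = 6
C(8, 3) = 56


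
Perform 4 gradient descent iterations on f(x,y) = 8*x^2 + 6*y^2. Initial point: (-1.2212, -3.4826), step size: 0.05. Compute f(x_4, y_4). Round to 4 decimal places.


Gradient descent on f(x,y) = 8*x^2 + 6*y^2.
Starting point: (-1.2212, -3.4826), alpha = 0.05
Step 1: grad_x = 2*8*-1.2212 = -19.5392, grad_y = 2*6*-3.4826 = -41.7912
  x_1 = -1.2212 - 0.05*-19.5392 = -0.2442
  y_1 = -3.4826 - 0.05*-41.7912 = -1.393
Step 2: grad_x = 2*8*-0.2442 = -3.9078, grad_y = 2*6*-1.393 = -16.7165
  x_2 = -0.2442 - 0.05*-3.9078 = -0.0488
  y_2 = -1.393 - 0.05*-16.7165 = -0.5572
Step 3: grad_x = 2*8*-0.0488 = -0.7816, grad_y = 2*6*-0.5572 = -6.6866
  x_3 = -0.0488 - 0.05*-0.7816 = -0.0098
  y_3 = -0.5572 - 0.05*-6.6866 = -0.2229
Step 4: grad_x = 2*8*-0.0098 = -0.1563, grad_y = 2*6*-0.2229 = -2.6746
  x_4 = -0.0098 - 0.05*-0.1563 = -0.002
  y_4 = -0.2229 - 0.05*-2.6746 = -0.0892
f(-0.002, -0.0892) = 8*(-0.002)^2 + 6*(-0.0892)^2 = 0.0477


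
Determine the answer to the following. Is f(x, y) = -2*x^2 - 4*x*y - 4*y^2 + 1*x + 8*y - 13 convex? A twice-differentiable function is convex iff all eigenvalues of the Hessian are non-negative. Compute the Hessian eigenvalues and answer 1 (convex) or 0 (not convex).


The Hessian of f(x,y) = -2*x^2 - 4*x*y - 4*y^2 + 1*x + 8*y - 13 is:
H = [[-4, -4], [-4, -8]]
Trace = -4 - 8 = -12
Determinant = -4*-8 - (-4)^2 = 16
Discriminant = (-12)^2 - 4*16 = 80.0
Eigenvalues: lambda_1 = -10.4721, lambda_2 = -1.5279
The function is not convex.

0


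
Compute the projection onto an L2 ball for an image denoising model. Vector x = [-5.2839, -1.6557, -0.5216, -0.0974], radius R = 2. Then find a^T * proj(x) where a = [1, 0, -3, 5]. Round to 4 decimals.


Step 1: Compute ||x|| (intermediates to 6 decimals).
||x|| = sqrt((-5.2839)^2 + (-1.6557)^2 + (-0.5216)^2 + (-0.0974)^2) = 5.562598
Step 2: Project.
Since ||x|| > R, scale = R/||x|| = 2/5.562598 = 0.359544, proj(x) = scale * x
proj(x) = [-1.899795, -0.595297, -0.187538, -0.03502]
Step 3: Dot product.
a^T * proj(x) = 1*(-1.899795) + 0*(-0.595297) - 3*(-0.187538) + 5*(-0.03502) = -1.5123


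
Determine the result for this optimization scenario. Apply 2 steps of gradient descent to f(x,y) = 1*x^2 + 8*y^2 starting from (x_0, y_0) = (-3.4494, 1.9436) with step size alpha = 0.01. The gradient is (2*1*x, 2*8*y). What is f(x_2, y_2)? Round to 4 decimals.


Gradient descent on f(x,y) = 1*x^2 + 8*y^2.
Starting point: (-3.4494, 1.9436), alpha = 0.01
Step 1: grad_x = 2*1*-3.4494 = -6.8988, grad_y = 2*8*1.9436 = 31.0976
  x_1 = -3.4494 - 0.01*-6.8988 = -3.3804
  y_1 = 1.9436 - 0.01*31.0976 = 1.6326
Step 2: grad_x = 2*1*-3.3804 = -6.7608, grad_y = 2*8*1.6326 = 26.122
  x_2 = -3.3804 - 0.01*-6.7608 = -3.3128
  y_2 = 1.6326 - 0.01*26.122 = 1.3714
f(-3.3128, 1.3714) = 1*(-3.3128)^2 + 8*1.3714^2 = 26.0207


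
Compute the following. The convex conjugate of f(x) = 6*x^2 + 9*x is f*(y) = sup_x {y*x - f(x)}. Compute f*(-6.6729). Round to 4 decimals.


f*(y) = sup_x {y*x - a*x^2 - b*x} = sup_x {(y-b)*x - a*x^2}
FOC: (y - b) - 2a*x = 0 => x* = (y - b)/(2a)
x* = (-6.6729 - 9)/(2*6) = -1.3061
f*(-6.6729) = (y-b)^2/(4a) = (-6.6729 - 9)^2/(4*6)
= 245.6398/24 = 10.235


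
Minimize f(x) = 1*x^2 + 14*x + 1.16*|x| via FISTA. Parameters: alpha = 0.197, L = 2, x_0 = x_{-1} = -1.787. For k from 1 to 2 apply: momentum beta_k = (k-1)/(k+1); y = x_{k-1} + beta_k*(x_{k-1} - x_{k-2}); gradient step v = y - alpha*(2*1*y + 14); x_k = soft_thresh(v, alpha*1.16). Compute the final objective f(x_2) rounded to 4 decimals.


FISTA on f(x) = 1*x^2 + 14*x + 1.16*|x|
L = 2, alpha = 0.197
Iteration 1: beta = 0.0, y = -1.787 + 0.0*(-1.787 + 1.787) = -1.787
  grad(y) = 10.426, v = y - alpha*grad = -3.8409
  prox(v) = soft_thresh(-3.8409, 0.2285) = -3.6124
Iteration 2: beta = 0.3333, y = -3.6124 + 0.3333*(-3.6124 + 1.787) = -4.2209
  grad(y) = 5.5583, v = y - alpha*grad = -5.3158
  prox(v) = soft_thresh(-5.3158, 0.2285) = -5.0873
f(x_2) = 1*(-5.0873)^2 + 14*(-5.0873) + 1.16*|-5.0873| = -39.4404


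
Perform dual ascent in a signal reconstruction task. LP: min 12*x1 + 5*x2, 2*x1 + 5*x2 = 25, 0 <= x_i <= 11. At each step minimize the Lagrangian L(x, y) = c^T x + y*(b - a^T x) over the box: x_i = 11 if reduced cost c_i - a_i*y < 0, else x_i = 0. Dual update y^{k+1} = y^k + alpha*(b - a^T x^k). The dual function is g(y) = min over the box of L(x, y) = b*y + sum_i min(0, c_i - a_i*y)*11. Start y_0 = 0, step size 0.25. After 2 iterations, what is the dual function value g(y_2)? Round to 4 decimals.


Dual ascent for LP: min 12*x1 + 5*x2, 2*x1 + 5*x2 = 25, 0 <= x_i <= 11
Step 1: y^k = 0.0, reduced costs: (12.0, 5.0)
  x^k = (0.0, 0.0), subgradient = b - a^T x = 25.0
  y^{k+1} = 0.0 + 0.25*25.0 = 6.25
Step 2: y^k = 6.25, reduced costs: (-0.5, -26.25)
  x^k = (11.0, 11.0), subgradient = b - a^T x = -52.0
  y^{k+1} = 6.25 + 0.25*-52.0 = -6.75
Dual objective at y_2 = -6.75: reduced costs (25.5, 38.75), box minimizer x = (0.0, 0.0)
g(y_2) = b*y + (c1 - a1*y)*x1 + (c2 - a2*y)*x2 = 25*(-6.75) + 25.5*0.0 + 38.75*0.0 = -168.75 + 0.0 + 0.0 = -168.75


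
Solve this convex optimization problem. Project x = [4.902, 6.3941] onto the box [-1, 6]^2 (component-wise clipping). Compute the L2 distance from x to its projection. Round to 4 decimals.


Project each component onto [-1, 6].
clip(4.902) = 4.902, clip(6.3941) = 6.0
Projection = [4.902, 6.0]
Squared diffs: [0.0, 0.1553]
Distance = sqrt(0.1553) = 0.3941


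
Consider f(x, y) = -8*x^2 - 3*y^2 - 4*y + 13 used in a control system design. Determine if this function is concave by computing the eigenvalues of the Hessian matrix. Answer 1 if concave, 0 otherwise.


The Hessian of f(x,y) = -8*x^2 - 3*y^2 - 4*y + 13 is:
H = [[-16, 0], [0, -6]]
Trace = -16 - 6 = -22
Determinant = -16*-6 - (0)^2 = 96
Discriminant = (-22)^2 - 4*96 = 100.0
Eigenvalues: lambda_1 = -16.0, lambda_2 = -6.0
The function is concave.

1


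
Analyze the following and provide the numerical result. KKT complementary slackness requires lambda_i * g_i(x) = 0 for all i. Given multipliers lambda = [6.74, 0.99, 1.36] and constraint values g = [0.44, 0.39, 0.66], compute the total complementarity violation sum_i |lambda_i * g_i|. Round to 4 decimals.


KKT complementary slackness check:
lambda_1 * g_1 = 6.74 * 0.44 = 2.9656
lambda_2 * g_2 = 0.99 * 0.39 = 0.3861
lambda_3 * g_3 = 1.36 * 0.66 = 0.8976
Total violation = 2.9656 + 0.3861 + 0.8976 = 4.2493


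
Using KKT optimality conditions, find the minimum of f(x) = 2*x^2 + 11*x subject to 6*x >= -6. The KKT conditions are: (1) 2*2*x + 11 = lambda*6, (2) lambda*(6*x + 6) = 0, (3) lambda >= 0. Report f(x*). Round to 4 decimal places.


Step 1: Try lambda = 0 (constraint inactive).
x_unc = -11/(2*2) = -2.75
Check: 6*-2.75 = -16.5 < -6 -- violated!
Step 2: Constraint must be active: 6*x = -6
x* = -6/6 = -1.0
lambda = (2*2*(-1.0) + 11)/6 = 1.1667
Step 3: Compute optimal value.
f(x*) = 2*(-1.0)^2 + 11*(-1.0) = -9.0


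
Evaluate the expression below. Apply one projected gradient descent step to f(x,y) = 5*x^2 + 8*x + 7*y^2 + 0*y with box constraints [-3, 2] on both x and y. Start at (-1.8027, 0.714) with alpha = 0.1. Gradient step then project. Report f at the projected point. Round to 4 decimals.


Step 1: Compute gradient at (-1.8027, 0.714).
grad_x = 2*5*-1.8027 + 8 = -10.027
grad_y = 2*7*0.714 + 0 = 9.996
Step 2: Gradient step.
x_raw = -1.8027 - 0.1*-10.027 = -0.8
y_raw = 0.714 - 0.1*9.996 = -0.2856
Step 3: Project onto [-3, 2].
x_proj = clip(-0.8) = -0.8
y_proj = clip(-0.2856) = -0.2856
Step 4: Evaluate f.
f(-0.8, -0.2856) = -2.629


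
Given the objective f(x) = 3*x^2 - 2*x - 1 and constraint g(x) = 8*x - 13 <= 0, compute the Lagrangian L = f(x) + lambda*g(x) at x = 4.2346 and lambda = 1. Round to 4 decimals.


Step 1: Evaluate f(x).
f(4.2346) = 3*4.2346^2 - 2*4.2346 - 1 = 44.3263
Step 2: Evaluate g(x).
g(4.2346) = 8*4.2346 - 13 = 20.8768
Step 3: Compute Lagrangian.
L = 44.3263 + 1*20.8768 = 65.2031


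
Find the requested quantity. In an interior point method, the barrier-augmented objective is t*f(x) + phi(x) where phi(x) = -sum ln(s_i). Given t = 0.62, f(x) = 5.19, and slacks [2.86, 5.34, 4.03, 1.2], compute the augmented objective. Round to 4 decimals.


Step 1: Compute log-barrier.
ln values: [1.0508, 1.6752, 1.3938, 0.1823]
phi = -(1.0508 + 1.6752 + 1.3938 + 0.1823) = -4.3021
Step 2: Compute augmented objective.
t*f(x) = 0.62*5.19 = 3.2178
Total = 3.2178 - 4.3021 = -1.0843


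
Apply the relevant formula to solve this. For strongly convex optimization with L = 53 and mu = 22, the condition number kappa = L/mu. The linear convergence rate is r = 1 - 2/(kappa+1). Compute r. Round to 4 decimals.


Step 1: Compute the condition number.
kappa = L/mu = 53/22 = 2.4091
Step 2: Compute the convergence rate.
r = 1 - 2/(kappa + 1) = 1 - 2*mu/(L + mu) = (L - mu)/(L + mu) = 31/75 = 0.4133


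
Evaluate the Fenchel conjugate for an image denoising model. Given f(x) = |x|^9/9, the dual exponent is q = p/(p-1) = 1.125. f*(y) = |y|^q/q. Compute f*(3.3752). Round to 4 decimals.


The conjugate exponent q satisfies 1/p + 1/q = 1.
p = 9, so q = 9/(9 - 1) = 1.125
|y|^q = 3.3752^1.125 = 3.9295
f*(3.3752) = 3.9295 / 1.125 = 3.4929


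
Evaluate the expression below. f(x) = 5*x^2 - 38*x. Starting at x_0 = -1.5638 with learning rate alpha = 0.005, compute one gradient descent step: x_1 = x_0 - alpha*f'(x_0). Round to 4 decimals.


We compute the gradient at x_0 and apply the update.
f'(x) = 10*x - 38
f'(-1.5638) = 10*-1.5638 - 38 = -53.638
x_1 = -1.5638 - 0.005*-53.638 = -1.2956


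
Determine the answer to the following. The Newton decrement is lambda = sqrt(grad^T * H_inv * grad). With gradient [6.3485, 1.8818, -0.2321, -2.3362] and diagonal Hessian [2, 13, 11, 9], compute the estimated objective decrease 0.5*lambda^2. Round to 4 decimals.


Step 1: H is diagonal, so H^(-1) * g = [3.1743, 0.1448, -0.0211, -0.2596].
Step 2: g^T H^(-1) g = sum_i g_i^2 / H_ii
  = (6.3485)^2/2 + (1.8818)^2/13 + (-0.2321)^2/11 + (-2.3362)^2/9
  = 20.1517 + 0.2724 + 0.0049 + 0.6064 = 21.0354
Step 3: Objective decrease = 0.5 * g^T H^(-1) g = 10.5177


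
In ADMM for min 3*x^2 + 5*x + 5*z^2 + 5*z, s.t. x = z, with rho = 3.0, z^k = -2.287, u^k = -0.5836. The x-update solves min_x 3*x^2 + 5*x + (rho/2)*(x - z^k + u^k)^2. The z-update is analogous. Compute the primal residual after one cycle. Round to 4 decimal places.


ADMM iteration with rho = 3.0, z^k = -2.287, u^k = -0.5836
Step 1: x-update.
Minimize 3*x^2 + 5*x + (3.0/2)*(x + 2.287 - 0.5836)^2
FOC: (2*3 + 3.0)*x = -5 + 3.0*(-2.287 + 0.5836)
x^{k+1} = -1.1234
Step 2: z-update.
Minimize 5*z^2 + 5*z + (3.0/2)*(-1.1234 - z - 0.5836)^2
FOC: (2*5 + 3.0)*z = -5 + 3.0*(-1.1234 - 0.5836)
z^{k+1} = -0.7785
Step 3: u-update.
u^{k+1} = -0.5836 - 1.1234 + 0.7785 = -0.9284
Step 4: Primal residual = |-1.1234 + 0.7785| = 0.3448


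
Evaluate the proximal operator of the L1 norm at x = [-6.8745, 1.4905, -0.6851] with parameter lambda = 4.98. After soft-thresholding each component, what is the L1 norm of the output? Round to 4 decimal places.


Soft-thresholding with lambda = 4.98:
prox(-6.8745) = sign(-6.8745)*max(|-6.8745| - 4.98, 0) = -1.8945
prox(1.4905) = sign(1.4905)*max(|1.4905| - 4.98, 0) = 0.0
prox(-0.6851) = sign(-0.6851)*max(|-0.6851| - 4.98, 0) = 0.0
prox(x) = [-1.8945, 0.0, 0.0]
||prox(x)||_1 = 1.8945 + 0.0 + 0.0 = 1.8945


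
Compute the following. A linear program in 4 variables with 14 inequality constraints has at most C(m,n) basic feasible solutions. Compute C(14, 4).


Each vertex corresponds to some choice of n active constraints out of m, so the number of vertices is at most C(m, n) = m! / (n!(m-n)!).
m = 14, n = 4
Numerator: 14 * 13 * 12 * 11
Denominator: 4! = 24
C(14, 4) = 1001


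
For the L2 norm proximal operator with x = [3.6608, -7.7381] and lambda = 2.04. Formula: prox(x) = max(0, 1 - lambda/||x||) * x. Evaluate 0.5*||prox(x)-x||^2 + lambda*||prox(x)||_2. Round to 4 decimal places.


Step 1: Compute ||x||.
||x|| = 8.5604
Step 2: Compute scaling factor.
scale = max(0, 1 - 2.04/8.5604) = 0.7617
Step 3: prox(x) = [2.7884, -5.894]
||prox(x)|| = 6.5204
Step 4: Proximal objective.
0.5*||prox-x||^2 = 2.0808
lambda*||prox|| = 13.3016
Total = 15.3823


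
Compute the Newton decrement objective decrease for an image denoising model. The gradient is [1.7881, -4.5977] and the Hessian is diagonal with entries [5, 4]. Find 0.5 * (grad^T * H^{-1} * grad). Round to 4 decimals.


Step 1: H is diagonal, so H^(-1) * g = [0.3576, -1.1494].
Step 2: g^T H^(-1) g = sum_i g_i^2 / H_ii
  = (1.7881)^2/5 + (-4.5977)^2/4
  = 0.6395 + 5.2847 = 5.9242
Step 3: Objective decrease = 0.5 * g^T H^(-1) g = 2.9621


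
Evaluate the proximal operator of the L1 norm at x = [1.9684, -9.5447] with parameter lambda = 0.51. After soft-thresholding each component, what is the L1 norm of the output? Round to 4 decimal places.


Soft-thresholding with lambda = 0.51:
prox(1.9684) = sign(1.9684)*max(|1.9684| - 0.51, 0) = 1.4584
prox(-9.5447) = sign(-9.5447)*max(|-9.5447| - 0.51, 0) = -9.0347
prox(x) = [1.4584, -9.0347]
||prox(x)||_1 = 1.4584 + 9.0347 = 10.4931


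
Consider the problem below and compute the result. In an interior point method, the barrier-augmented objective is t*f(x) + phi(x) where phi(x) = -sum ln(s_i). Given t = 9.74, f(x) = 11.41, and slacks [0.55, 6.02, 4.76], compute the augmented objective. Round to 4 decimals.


Step 1: Compute log-barrier.
ln values: [-0.5978, 1.7951, 1.5602]
phi = -(-0.5978 + 1.7951 + 1.5602) = -2.7575
Step 2: Compute augmented objective.
t*f(x) = 9.74*11.41 = 111.1334
Total = 111.1334 - 2.7575 = 108.3759


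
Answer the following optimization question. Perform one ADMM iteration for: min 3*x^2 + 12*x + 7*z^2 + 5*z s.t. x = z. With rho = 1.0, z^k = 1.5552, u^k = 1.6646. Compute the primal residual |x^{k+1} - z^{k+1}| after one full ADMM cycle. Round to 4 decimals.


ADMM iteration with rho = 1.0, z^k = 1.5552, u^k = 1.6646
Step 1: x-update.
Minimize 3*x^2 + 12*x + (1.0/2)*(x - 1.5552 + 1.6646)^2
FOC: (2*3 + 1.0)*x = -12 + 1.0*(1.5552 - 1.6646)
x^{k+1} = -1.7299
Step 2: z-update.
Minimize 7*z^2 + 5*z + (1.0/2)*(-1.7299 - z + 1.6646)^2
FOC: (2*7 + 1.0)*z = -5 + 1.0*(-1.7299 + 1.6646)
z^{k+1} = -0.3377
Step 3: u-update.
u^{k+1} = 1.6646 - 1.7299 + 0.3377 = 0.2724
Step 4: Primal residual = |-1.7299 + 0.3377| = 1.3922


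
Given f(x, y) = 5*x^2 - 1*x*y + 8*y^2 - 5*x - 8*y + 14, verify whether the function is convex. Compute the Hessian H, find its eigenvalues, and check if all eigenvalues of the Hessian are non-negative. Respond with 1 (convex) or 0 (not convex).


The Hessian of f(x,y) = 5*x^2 - 1*x*y + 8*y^2 - 5*x - 8*y + 14 is:
H = [[10, -1], [-1, 16]]
Trace = 10 + 16 = 26
Determinant = 10*16 - (-1)^2 = 159
Discriminant = (26)^2 - 4*159 = 40.0
Eigenvalues: lambda_1 = 9.8377, lambda_2 = 16.1623
The function is convex.

1


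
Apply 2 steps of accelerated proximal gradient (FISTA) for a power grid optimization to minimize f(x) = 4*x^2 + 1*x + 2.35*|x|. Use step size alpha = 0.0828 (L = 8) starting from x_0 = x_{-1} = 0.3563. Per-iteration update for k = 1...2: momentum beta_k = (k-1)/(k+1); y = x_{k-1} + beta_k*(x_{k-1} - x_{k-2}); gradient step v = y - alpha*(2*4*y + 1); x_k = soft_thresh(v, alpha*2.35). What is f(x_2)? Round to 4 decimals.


FISTA on f(x) = 4*x^2 + 1*x + 2.35*|x|
L = 8, alpha = 0.0828
Iteration 1: beta = 0.0, y = 0.3563 + 0.0*(0.3563 - 0.3563) = 0.3563
  grad(y) = 3.8504, v = y - alpha*grad = 0.0375
  prox(v) = soft_thresh(0.0375, 0.1946) = 0.0
Iteration 2: beta = 0.3333, y = 0.0 + 0.3333*(0.0 - 0.3563) = -0.1188
  grad(y) = 0.0499, v = y - alpha*grad = -0.1229
  prox(v) = soft_thresh(-0.1229, 0.1946) = 0.0
f(x_2) = 4*0.0^2 + 1*0.0 + 2.35*|0.0| = 0.0


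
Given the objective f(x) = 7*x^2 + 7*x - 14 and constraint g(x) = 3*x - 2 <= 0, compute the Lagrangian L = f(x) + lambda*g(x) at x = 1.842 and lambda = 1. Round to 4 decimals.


Step 1: Evaluate f(x).
f(1.842) = 7*1.842^2 + 7*1.842 - 14 = 22.6447
Step 2: Evaluate g(x).
g(1.842) = 3*1.842 - 2 = 3.526
Step 3: Compute Lagrangian.
L = 22.6447 + 1*3.526 = 26.1707


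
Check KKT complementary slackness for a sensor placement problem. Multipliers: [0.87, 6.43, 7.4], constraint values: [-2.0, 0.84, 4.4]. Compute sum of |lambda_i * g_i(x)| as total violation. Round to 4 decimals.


KKT complementary slackness check:
lambda_1 * g_1 = 0.87 * -2.0 = -1.74
lambda_2 * g_2 = 6.43 * 0.84 = 5.4012
lambda_3 * g_3 = 7.4 * 4.4 = 32.56
Total violation = 1.74 + 5.4012 + 32.56 = 39.7012


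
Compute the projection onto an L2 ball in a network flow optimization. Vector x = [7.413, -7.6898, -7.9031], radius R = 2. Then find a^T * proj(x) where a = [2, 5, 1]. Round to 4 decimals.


Step 1: Compute ||x|| (intermediates to 6 decimals).
||x|| = sqrt(7.413^2 + (-7.6898)^2 + (-7.9031)^2) = 13.287008
Step 2: Project.
Since ||x|| > R, scale = R/||x|| = 2/13.287008 = 0.150523, proj(x) = scale * x
proj(x) = [1.115827, -1.157492, -1.189598]
Step 3: Dot product.
a^T * proj(x) = 2*1.115827 + 5*(-1.157492) + 1*(-1.189598) = -4.7454


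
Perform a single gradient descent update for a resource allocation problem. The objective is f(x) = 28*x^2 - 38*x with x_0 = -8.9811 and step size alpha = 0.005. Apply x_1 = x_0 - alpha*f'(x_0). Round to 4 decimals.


We compute the gradient at x_0 and apply the update.
f'(x) = 56*x - 38
f'(-8.9811) = 56*-8.9811 - 38 = -540.9416
x_1 = -8.9811 - 0.005*-540.9416 = -6.2764


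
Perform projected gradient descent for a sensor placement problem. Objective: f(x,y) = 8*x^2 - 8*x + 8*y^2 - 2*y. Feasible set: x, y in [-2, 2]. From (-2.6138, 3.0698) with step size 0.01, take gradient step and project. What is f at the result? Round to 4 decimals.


Step 1: Compute gradient at (-2.6138, 3.0698).
grad_x = 2*8*-2.6138 - 8 = -49.8208
grad_y = 2*8*3.0698 - 2 = 47.1168
Step 2: Gradient step.
x_raw = -2.6138 - 0.01*-49.8208 = -2.1156
y_raw = 3.0698 - 0.01*47.1168 = 2.5986
Step 3: Project onto [-2, 2].
x_proj = clip(-2.1156) = -2.0
y_proj = clip(2.5986) = 2.0
Step 4: Evaluate f.
f(-2.0, 2.0) = 76.0


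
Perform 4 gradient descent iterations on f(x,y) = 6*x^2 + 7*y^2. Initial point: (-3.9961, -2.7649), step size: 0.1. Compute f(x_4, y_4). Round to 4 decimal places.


Gradient descent on f(x,y) = 6*x^2 + 7*y^2.
Starting point: (-3.9961, -2.7649), alpha = 0.1
Step 1: grad_x = 2*6*-3.9961 = -47.9532, grad_y = 2*7*-2.7649 = -38.7086
  x_1 = -3.9961 - 0.1*-47.9532 = 0.7992
  y_1 = -2.7649 - 0.1*-38.7086 = 1.106
Step 2: grad_x = 2*6*0.7992 = 9.5906, grad_y = 2*7*1.106 = 15.4834
  x_2 = 0.7992 - 0.1*9.5906 = -0.1598
  y_2 = 1.106 - 0.1*15.4834 = -0.4424
Step 3: grad_x = 2*6*-0.1598 = -1.9181, grad_y = 2*7*-0.4424 = -6.1934
  x_3 = -0.1598 - 0.1*-1.9181 = 0.032
  y_3 = -0.4424 - 0.1*-6.1934 = 0.177
Step 4: grad_x = 2*6*0.032 = 0.3836, grad_y = 2*7*0.177 = 2.4774
  x_4 = 0.032 - 0.1*0.3836 = -0.0064
  y_4 = 0.177 - 0.1*2.4774 = -0.0708
f(-0.0064, -0.0708) = 6*(-0.0064)^2 + 7*(-0.0708)^2 = 0.0353
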